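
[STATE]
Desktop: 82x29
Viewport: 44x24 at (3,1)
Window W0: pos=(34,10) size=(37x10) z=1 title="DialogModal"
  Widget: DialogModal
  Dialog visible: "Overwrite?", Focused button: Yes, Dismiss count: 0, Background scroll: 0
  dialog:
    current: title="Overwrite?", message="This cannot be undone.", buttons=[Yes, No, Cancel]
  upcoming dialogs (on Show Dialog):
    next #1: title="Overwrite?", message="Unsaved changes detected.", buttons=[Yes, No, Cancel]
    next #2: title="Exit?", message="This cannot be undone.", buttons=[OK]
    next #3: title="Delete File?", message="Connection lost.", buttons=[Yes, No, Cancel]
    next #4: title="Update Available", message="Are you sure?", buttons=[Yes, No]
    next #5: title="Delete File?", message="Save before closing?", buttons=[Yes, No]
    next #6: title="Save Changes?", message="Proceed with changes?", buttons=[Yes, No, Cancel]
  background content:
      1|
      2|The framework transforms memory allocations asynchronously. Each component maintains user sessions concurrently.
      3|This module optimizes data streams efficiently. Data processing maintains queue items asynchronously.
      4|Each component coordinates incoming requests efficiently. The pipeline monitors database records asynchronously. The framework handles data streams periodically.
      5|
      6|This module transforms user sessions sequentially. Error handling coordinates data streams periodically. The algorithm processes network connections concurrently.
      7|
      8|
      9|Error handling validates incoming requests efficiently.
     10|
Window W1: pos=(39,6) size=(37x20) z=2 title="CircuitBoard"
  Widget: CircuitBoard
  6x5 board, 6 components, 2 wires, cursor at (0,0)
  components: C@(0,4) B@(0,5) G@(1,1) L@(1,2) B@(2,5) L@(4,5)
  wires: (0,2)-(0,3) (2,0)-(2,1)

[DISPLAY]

                                            
                                            
                                            
                                            
                                            
                                    ┏━━━━━━━
                                    ┃ Circui
                                    ┠───────
                                    ┃   0 1 
                               ┏━━━━┃0  [.] 
                               ┃ Dia┃       
                               ┠────┃1      
                               ┃    ┃       
                               ┃The ┃2   · ─
                               ┃This┃       
                               ┃Each┃3      
                               ┃    ┃       
                               ┃This┃4      
                               ┗━━━━┃Cursor:
                                    ┃       
                                    ┃       
                                    ┃       
                                    ┃       
                                    ┃       


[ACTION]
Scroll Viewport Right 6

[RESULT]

                                            
                                            
                                            
                                            
                                            
                              ┏━━━━━━━━━━━━━
                              ┃ CircuitBoard
                              ┠─────────────
                              ┃   0 1 2 3 4 
                         ┏━━━━┃0  [.]      ·
                         ┃ Dia┃             
                         ┠────┃1       G   L
                         ┃    ┃             
                         ┃The ┃2   · ─ ·    
                         ┃This┃             
                         ┃Each┃3            
                         ┃    ┃             
                         ┃This┃4            
                         ┗━━━━┃Cursor: (0,0)
                              ┃             
                              ┃             
                              ┃             
                              ┃             
                              ┃             


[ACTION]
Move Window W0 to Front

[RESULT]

                                            
                                            
                                            
                                            
                                            
                              ┏━━━━━━━━━━━━━
                              ┃ CircuitBoard
                              ┠─────────────
                              ┃   0 1 2 3 4 
                         ┏━━━━━━━━━━━━━━━━━━
                         ┃ DialogModal      
                         ┠──────────────────
                         ┃    ┌─────────────
                         ┃The │       Overwr
                         ┃This│ This cannot 
                         ┃Each│  [Yes]  No  
                         ┃    └─────────────
                         ┃This module transf
                         ┗━━━━━━━━━━━━━━━━━━
                              ┃             
                              ┃             
                              ┃             
                              ┃             
                              ┃             


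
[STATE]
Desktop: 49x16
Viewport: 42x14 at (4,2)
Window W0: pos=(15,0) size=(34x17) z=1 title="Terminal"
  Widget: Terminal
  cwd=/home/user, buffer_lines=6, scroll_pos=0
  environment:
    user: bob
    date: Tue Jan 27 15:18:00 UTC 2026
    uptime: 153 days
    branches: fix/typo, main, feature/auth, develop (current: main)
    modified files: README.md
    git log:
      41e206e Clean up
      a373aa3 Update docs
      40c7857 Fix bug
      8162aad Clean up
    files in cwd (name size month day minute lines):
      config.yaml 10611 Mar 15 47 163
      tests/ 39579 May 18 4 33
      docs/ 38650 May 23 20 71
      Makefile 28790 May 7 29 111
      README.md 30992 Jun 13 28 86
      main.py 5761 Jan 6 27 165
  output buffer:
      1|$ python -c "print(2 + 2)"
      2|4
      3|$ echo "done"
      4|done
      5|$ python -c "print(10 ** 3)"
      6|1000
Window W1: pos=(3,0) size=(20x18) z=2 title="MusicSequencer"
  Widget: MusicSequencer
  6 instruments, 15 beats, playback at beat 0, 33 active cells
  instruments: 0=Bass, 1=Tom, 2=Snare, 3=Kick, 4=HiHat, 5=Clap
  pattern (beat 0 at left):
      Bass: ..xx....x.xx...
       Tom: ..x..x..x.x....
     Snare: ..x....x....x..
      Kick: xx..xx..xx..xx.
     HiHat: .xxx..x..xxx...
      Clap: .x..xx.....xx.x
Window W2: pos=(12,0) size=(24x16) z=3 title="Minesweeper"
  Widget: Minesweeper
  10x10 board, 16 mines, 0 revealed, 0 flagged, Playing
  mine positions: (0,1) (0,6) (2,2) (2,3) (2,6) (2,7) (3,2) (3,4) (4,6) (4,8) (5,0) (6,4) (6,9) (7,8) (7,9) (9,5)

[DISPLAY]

────────┠──────────────────────┨──────────
      ▼1┃■■■■■■■■■■            ┃ + 2)"    
  Bass··┃■■■■■■■■■■            ┃          
   Tom··┃■■■■■■■■■■            ┃          
 Snare··┃■■■■■■■■■■            ┃          
  Kick██┃■■■■■■■■■■            ┃0 ** 3)"  
 HiHat·█┃■■■■■■■■■■            ┃          
  Clap·█┃■■■■■■■■■■            ┃          
        ┃■■■■■■■■■■            ┃          
        ┃■■■■■■■■■■            ┃          
        ┃■■■■■■■■■■            ┃          
        ┃                      ┃          
        ┃                      ┃          
        ┗━━━━━━━━━━━━━━━━━━━━━━┛          


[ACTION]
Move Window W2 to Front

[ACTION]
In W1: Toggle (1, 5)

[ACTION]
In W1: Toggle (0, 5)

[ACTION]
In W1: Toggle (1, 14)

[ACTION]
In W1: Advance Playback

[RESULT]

────────┠──────────────────────┨──────────
      0▼┃■■■■■■■■■■            ┃ + 2)"    
  Bass··┃■■■■■■■■■■            ┃          
   Tom··┃■■■■■■■■■■            ┃          
 Snare··┃■■■■■■■■■■            ┃          
  Kick██┃■■■■■■■■■■            ┃0 ** 3)"  
 HiHat·█┃■■■■■■■■■■            ┃          
  Clap·█┃■■■■■■■■■■            ┃          
        ┃■■■■■■■■■■            ┃          
        ┃■■■■■■■■■■            ┃          
        ┃■■■■■■■■■■            ┃          
        ┃                      ┃          
        ┃                      ┃          
        ┗━━━━━━━━━━━━━━━━━━━━━━┛          


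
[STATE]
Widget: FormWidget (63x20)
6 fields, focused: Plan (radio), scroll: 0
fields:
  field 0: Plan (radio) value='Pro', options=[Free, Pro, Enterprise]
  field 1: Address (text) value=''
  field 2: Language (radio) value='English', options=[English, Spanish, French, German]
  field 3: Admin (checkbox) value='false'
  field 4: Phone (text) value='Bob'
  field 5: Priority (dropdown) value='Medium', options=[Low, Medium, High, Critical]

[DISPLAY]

> Plan:       ( ) Free  (●) Pro  ( ) Enterprise                
  Address:    [                                               ]
  Language:   (●) English  ( ) Spanish  ( ) French  ( ) German 
  Admin:      [ ]                                              
  Phone:      [Bob                                            ]
  Priority:   [Medium                                        ▼]
                                                               
                                                               
                                                               
                                                               
                                                               
                                                               
                                                               
                                                               
                                                               
                                                               
                                                               
                                                               
                                                               
                                                               


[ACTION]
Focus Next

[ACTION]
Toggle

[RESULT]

  Plan:       ( ) Free  (●) Pro  ( ) Enterprise                
> Address:    [                                               ]
  Language:   (●) English  ( ) Spanish  ( ) French  ( ) German 
  Admin:      [ ]                                              
  Phone:      [Bob                                            ]
  Priority:   [Medium                                        ▼]
                                                               
                                                               
                                                               
                                                               
                                                               
                                                               
                                                               
                                                               
                                                               
                                                               
                                                               
                                                               
                                                               
                                                               


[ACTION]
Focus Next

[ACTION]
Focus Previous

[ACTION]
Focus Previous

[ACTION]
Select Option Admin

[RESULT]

> Plan:       ( ) Free  (●) Pro  ( ) Enterprise                
  Address:    [                                               ]
  Language:   (●) English  ( ) Spanish  ( ) French  ( ) German 
  Admin:      [ ]                                              
  Phone:      [Bob                                            ]
  Priority:   [Medium                                        ▼]
                                                               
                                                               
                                                               
                                                               
                                                               
                                                               
                                                               
                                                               
                                                               
                                                               
                                                               
                                                               
                                                               
                                                               


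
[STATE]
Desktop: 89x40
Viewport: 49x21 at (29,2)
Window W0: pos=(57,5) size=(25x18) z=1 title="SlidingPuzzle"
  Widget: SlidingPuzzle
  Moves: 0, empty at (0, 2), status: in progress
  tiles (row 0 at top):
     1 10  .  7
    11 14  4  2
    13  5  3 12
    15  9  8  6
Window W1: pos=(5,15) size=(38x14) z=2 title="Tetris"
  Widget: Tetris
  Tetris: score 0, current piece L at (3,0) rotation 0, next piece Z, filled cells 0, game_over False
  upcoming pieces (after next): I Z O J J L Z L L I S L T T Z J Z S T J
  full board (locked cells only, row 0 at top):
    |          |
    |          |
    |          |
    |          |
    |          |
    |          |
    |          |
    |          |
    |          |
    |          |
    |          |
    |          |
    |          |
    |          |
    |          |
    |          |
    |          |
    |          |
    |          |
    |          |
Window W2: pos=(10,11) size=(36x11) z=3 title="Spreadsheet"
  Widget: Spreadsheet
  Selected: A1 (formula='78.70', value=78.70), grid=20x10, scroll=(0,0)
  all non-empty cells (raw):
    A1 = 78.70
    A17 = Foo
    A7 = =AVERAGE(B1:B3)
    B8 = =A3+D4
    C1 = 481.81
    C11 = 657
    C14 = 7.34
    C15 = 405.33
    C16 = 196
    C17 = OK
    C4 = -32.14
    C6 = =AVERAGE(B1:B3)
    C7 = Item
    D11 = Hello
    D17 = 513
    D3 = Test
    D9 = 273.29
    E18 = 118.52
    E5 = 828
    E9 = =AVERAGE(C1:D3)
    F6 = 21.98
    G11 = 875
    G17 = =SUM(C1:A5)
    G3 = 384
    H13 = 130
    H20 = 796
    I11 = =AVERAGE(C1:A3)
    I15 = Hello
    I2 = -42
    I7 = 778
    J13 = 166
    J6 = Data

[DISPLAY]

                                                 
                                                 
                                                 
                            ┏━━━━━━━━━━━━━━━━━━━━
                            ┃ SlidingPuzzle      
                            ┠────────────────────
                            ┃┌────┬────┬────┬────
                            ┃│  1 │ 10 │    │  7 
                            ┃├────┼────┼────┼────
━━━━━━━━━━━━━━━━┓           ┃│ 11 │ 14 │  4 │  2 
                ┃           ┃├────┼────┼────┼────
────────────────┨           ┃│ 13 │  5 │  3 │ 12 
                ┃           ┃├────┼────┼────┼────
     C       D  ┃           ┃│ 15 │  9 │  8 │  6 
----------------┃           ┃└────┴────┴────┴────
 0  481.81      ┃           ┃Moves: 0            
 0       0      ┃           ┃                    
 0       0Test  ┃           ┃                    
 0  -32.14      ┃           ┃                    
━━━━━━━━━━━━━━━━┛           ┃                    
             ┃              ┗━━━━━━━━━━━━━━━━━━━━


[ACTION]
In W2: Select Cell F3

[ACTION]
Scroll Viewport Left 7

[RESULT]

                                                 
                                                 
                                                 
                                   ┏━━━━━━━━━━━━━
                                   ┃ SlidingPuzzl
                                   ┠─────────────
                                   ┃┌────┬────┬──
                                   ┃│  1 │ 10 │  
                                   ┃├────┼────┼──
━━━━━━━━━━━━━━━━━━━━━━━┓           ┃│ 11 │ 14 │  
t                      ┃           ┃├────┼────┼──
───────────────────────┨           ┃│ 13 │  5 │  
                       ┃           ┃├────┼────┼──
    B       C       D  ┃           ┃│ 15 │  9 │  
-----------------------┃           ┃└────┴────┴──
0       0  481.81      ┃           ┃Moves: 0     
0       0       0      ┃           ┃             
0       0       0Test  ┃           ┃             
0       0  -32.14      ┃           ┃             
━━━━━━━━━━━━━━━━━━━━━━━┛           ┃             
                    ┃              ┗━━━━━━━━━━━━━


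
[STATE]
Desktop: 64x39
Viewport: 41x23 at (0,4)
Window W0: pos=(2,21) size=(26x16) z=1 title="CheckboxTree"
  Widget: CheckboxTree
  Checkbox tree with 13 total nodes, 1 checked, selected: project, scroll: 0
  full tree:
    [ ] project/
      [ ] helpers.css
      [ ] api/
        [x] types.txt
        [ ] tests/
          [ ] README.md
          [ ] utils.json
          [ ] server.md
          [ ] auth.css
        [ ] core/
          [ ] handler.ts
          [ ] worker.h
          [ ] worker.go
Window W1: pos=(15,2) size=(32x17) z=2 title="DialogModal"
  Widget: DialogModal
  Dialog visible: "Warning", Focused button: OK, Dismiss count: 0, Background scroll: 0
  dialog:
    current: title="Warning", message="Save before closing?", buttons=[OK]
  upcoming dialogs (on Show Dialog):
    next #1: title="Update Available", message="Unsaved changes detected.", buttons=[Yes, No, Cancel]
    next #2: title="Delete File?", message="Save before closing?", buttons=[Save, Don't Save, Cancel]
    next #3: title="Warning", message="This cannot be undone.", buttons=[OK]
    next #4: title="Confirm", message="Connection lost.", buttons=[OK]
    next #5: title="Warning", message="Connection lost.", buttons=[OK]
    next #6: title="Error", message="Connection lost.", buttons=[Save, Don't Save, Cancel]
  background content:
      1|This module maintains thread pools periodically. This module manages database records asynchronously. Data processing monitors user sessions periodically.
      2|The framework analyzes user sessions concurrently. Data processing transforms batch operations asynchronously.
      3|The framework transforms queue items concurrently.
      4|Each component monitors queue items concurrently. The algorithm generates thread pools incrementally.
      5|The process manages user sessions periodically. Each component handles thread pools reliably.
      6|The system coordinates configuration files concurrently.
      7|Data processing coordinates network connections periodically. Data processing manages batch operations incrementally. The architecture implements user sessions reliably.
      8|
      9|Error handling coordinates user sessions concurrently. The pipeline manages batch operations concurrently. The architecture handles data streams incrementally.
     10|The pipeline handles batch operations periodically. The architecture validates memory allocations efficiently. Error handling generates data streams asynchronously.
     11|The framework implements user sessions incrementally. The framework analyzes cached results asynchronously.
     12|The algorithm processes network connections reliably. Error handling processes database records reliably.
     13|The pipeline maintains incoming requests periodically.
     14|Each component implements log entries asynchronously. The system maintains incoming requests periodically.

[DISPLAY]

               ┠─────────────────────────
               ┃This module maintains thr
               ┃The framework analyzes us
               ┃The framework transforms 
               ┃Each component monitors q
               ┃The┌─────────────────────
               ┃The│       Warning       
               ┃Dat│ Save before closing?
               ┃   │         [OK]        
               ┃Err└─────────────────────
               ┃The pipeline handles batc
               ┃The framework implements 
               ┃The algorithm processes n
               ┃The pipeline maintains in
               ┗━━━━━━━━━━━━━━━━━━━━━━━━━
                                         
                                         
  ┏━━━━━━━━━━━━━━━━━━━━━━━━┓             
  ┃ CheckboxTree           ┃             
  ┠────────────────────────┨             
  ┃>[-] project/           ┃             
  ┃   [ ] helpers.css      ┃             
  ┃   [-] api/             ┃             


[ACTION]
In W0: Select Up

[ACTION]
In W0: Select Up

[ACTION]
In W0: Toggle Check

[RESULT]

               ┠─────────────────────────
               ┃This module maintains thr
               ┃The framework analyzes us
               ┃The framework transforms 
               ┃Each component monitors q
               ┃The┌─────────────────────
               ┃The│       Warning       
               ┃Dat│ Save before closing?
               ┃   │         [OK]        
               ┃Err└─────────────────────
               ┃The pipeline handles batc
               ┃The framework implements 
               ┃The algorithm processes n
               ┃The pipeline maintains in
               ┗━━━━━━━━━━━━━━━━━━━━━━━━━
                                         
                                         
  ┏━━━━━━━━━━━━━━━━━━━━━━━━┓             
  ┃ CheckboxTree           ┃             
  ┠────────────────────────┨             
  ┃>[x] project/           ┃             
  ┃   [x] helpers.css      ┃             
  ┃   [x] api/             ┃             


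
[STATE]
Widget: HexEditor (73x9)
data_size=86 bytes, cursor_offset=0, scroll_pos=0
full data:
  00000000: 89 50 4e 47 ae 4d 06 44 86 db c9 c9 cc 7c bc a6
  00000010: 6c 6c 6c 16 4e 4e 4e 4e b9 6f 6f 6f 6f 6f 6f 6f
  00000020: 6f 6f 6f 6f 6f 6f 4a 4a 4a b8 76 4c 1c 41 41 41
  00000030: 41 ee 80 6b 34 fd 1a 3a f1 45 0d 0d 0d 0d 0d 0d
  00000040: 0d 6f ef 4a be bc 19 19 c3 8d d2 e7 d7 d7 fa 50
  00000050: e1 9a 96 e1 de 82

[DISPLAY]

00000000  89 50 4e 47 ae 4d 06 44  86 db c9 c9 cc 7c bc a6  |.PNG.M.D....
00000010  6c 6c 6c 16 4e 4e 4e 4e  b9 6f 6f 6f 6f 6f 6f 6f  |lll.NNNN.ooo
00000020  6f 6f 6f 6f 6f 6f 4a 4a  4a b8 76 4c 1c 41 41 41  |ooooooJJJ.vL
00000030  41 ee 80 6b 34 fd 1a 3a  f1 45 0d 0d 0d 0d 0d 0d  |A..k4..:.E..
00000040  0d 6f ef 4a be bc 19 19  c3 8d d2 e7 d7 d7 fa 50  |.o.J........
00000050  e1 9a 96 e1 de 82                                 |......      
                                                                         
                                                                         
                                                                         


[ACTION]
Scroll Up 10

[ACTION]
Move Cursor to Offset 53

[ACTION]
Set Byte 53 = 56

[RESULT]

00000000  89 50 4e 47 ae 4d 06 44  86 db c9 c9 cc 7c bc a6  |.PNG.M.D....
00000010  6c 6c 6c 16 4e 4e 4e 4e  b9 6f 6f 6f 6f 6f 6f 6f  |lll.NNNN.ooo
00000020  6f 6f 6f 6f 6f 6f 4a 4a  4a b8 76 4c 1c 41 41 41  |ooooooJJJ.vL
00000030  41 ee 80 6b 34 56 1a 3a  f1 45 0d 0d 0d 0d 0d 0d  |A..k4V.:.E..
00000040  0d 6f ef 4a be bc 19 19  c3 8d d2 e7 d7 d7 fa 50  |.o.J........
00000050  e1 9a 96 e1 de 82                                 |......      
                                                                         
                                                                         
                                                                         


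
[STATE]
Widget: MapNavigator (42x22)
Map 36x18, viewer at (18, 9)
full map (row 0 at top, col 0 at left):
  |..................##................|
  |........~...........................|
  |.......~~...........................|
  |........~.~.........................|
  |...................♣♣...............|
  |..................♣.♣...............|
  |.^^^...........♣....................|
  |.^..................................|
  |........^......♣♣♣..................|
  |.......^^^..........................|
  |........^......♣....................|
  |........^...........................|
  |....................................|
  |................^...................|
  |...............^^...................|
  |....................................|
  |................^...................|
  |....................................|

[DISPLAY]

                                          
                                          
   ..................##................   
   ........~...........................   
   .......~~...........................   
   ........~.~.........................   
   ...................♣♣...............   
   ..................♣.♣...............   
   .^^^...........♣....................   
   .^..................................   
   ........^......♣♣♣..................   
   .......^^^........@.................   
   ........^......♣....................   
   ........^...........................   
   ....................................   
   ................^...................   
   ...............^^...................   
   ....................................   
   ................^...................   
   ....................................   
                                          
                                          


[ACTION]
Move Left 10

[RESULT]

                                          
                                          
             ..................##.........
             ........~....................
             .......~~....................
             ........~.~..................
             ...................♣♣........
             ..................♣.♣........
             .^^^...........♣.............
             .^...........................
             ........^......♣♣♣...........
             .......^@^...................
             ........^......♣.............
             ........^....................
             .............................
             ................^............
             ...............^^............
             .............................
             ................^............
             .............................
                                          
                                          


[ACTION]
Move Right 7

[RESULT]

                                          
                                          
      ..................##................
      ........~...........................
      .......~~...........................
      ........~.~.........................
      ...................♣♣...............
      ..................♣.♣...............
      .^^^...........♣....................
      .^..................................
      ........^......♣♣♣..................
      .......^^^.....@....................
      ........^......♣....................
      ........^...........................
      ....................................
      ................^...................
      ...............^^...................
      ....................................
      ................^...................
      ....................................
                                          
                                          


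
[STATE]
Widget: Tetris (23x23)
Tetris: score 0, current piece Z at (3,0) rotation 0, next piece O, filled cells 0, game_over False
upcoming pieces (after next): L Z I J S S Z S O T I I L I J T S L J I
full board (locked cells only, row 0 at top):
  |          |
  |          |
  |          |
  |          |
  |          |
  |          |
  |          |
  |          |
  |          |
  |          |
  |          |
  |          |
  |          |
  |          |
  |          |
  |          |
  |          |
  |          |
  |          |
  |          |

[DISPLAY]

   ▓▓     │Next:       
    ▓▓    │▓▓          
          │▓▓          
          │            
          │            
          │            
          │Score:      
          │0           
          │            
          │            
          │            
          │            
          │            
          │            
          │            
          │            
          │            
          │            
          │            
          │            
          │            
          │            
          │            


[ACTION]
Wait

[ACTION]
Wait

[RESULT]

          │Next:       
          │▓▓          
   ▓▓     │▓▓          
    ▓▓    │            
          │            
          │            
          │Score:      
          │0           
          │            
          │            
          │            
          │            
          │            
          │            
          │            
          │            
          │            
          │            
          │            
          │            
          │            
          │            
          │            


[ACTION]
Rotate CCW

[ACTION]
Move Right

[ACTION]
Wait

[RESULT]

          │Next:       
          │▓▓          
          │▓▓          
     ▓    │            
    ▓▓    │            
    ▓     │            
          │Score:      
          │0           
          │            
          │            
          │            
          │            
          │            
          │            
          │            
          │            
          │            
          │            
          │            
          │            
          │            
          │            
          │            


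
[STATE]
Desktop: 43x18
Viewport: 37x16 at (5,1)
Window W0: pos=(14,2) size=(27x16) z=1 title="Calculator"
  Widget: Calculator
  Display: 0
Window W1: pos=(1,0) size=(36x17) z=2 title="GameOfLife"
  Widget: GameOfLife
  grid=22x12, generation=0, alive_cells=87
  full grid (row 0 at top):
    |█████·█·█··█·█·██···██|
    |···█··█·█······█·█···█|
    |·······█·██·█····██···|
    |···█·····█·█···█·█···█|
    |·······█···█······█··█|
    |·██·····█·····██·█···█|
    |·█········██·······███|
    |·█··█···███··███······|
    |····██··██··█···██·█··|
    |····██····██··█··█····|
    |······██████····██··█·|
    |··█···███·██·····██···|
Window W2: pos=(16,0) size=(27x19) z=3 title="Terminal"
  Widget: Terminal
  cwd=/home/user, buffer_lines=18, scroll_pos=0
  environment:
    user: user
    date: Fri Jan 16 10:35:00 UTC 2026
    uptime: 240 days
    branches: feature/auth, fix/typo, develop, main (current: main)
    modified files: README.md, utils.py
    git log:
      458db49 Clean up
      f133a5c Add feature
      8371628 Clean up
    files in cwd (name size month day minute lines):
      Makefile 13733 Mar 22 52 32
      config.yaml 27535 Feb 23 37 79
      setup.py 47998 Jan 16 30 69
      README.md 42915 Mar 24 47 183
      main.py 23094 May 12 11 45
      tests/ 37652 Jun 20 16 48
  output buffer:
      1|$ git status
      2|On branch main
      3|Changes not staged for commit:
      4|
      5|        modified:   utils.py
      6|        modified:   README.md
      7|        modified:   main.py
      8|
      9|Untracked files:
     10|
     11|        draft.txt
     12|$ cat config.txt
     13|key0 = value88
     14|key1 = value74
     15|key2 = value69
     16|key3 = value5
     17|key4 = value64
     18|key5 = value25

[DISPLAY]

meOfLife   ┃ Terminal                
───────────┠─────────────────────────
: 0        ┃$ git status             
██·█·█··█·█┃On branch main           
█··█·█·····┃Changes not staged for co
····█·██·█·┃                         
█·····█·█··┃        modified:   utils
····█···█··┃        modified:   READM
·····█·····┃        modified:   main.
·······██··┃                         
·█···███··█┃Untracked files:         
·██··██··█·┃                         
·██····██··┃        draft.txt        
···██████··┃$ cat config.txt         
···███·██··┃key0 = value88           
━━━━━━━━━━━┃key1 = value74           


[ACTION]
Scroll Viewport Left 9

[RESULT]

 ┃ GameOfLife   ┃ Terminal           
 ┠──────────────┠────────────────────
 ┃Gen: 0        ┃$ git status        
 ┃█████·█·█··█·█┃On branch main      
 ┃···█··█·█·····┃Changes not staged f
 ┃·······█·██·█·┃                    
 ┃···█·····█·█··┃        modified:   
 ┃·······█···█··┃        modified:   
 ┃·██·····█·····┃        modified:   
 ┃·█········██··┃                    
 ┃·█··█···███··█┃Untracked files:    
 ┃····██··██··█·┃                    
 ┃····██····██··┃        draft.txt   
 ┃······██████··┃$ cat config.txt    
 ┃··█···███·██··┃key0 = value88      
 ┗━━━━━━━━━━━━━━┃key1 = value74      


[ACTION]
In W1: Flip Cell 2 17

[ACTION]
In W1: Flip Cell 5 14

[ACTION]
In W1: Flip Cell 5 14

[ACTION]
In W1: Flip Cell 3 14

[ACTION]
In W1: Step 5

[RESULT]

 ┃ GameOfLife   ┃ Terminal           
 ┠──────────────┠────────────────────
 ┃Gen: 5        ┃$ git status        
 ┃············██┃On branch main      
 ┃·······█···█··┃Changes not staged f
 ┃·····█·█····█·┃                    
 ┃·····█·█······┃        modified:   
 ┃·██·········█·┃        modified:   
 ┃█·█··········█┃        modified:   
 ┃██··········█·┃                    
 ┃·█·█······████┃Untracked files:    
 ┃···█··········┃                    
 ┃··········█···┃        draft.txt   
 ┃···········██·┃$ cat config.txt    
 ┃··············┃key0 = value88      
 ┗━━━━━━━━━━━━━━┃key1 = value74      


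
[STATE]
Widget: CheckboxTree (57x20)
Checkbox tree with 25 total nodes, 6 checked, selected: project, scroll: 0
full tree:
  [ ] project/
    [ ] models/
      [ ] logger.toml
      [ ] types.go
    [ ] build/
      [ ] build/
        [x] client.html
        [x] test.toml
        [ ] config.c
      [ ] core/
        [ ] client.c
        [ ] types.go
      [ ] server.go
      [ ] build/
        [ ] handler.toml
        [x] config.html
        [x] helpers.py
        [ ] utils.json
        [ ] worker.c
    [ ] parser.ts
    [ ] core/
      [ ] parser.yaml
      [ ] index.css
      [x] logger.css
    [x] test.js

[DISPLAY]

>[-] project/                                            
   [ ] models/                                           
     [ ] logger.toml                                     
     [ ] types.go                                        
   [-] build/                                            
     [-] build/                                          
       [x] client.html                                   
       [x] test.toml                                     
       [ ] config.c                                      
     [ ] core/                                           
       [ ] client.c                                      
       [ ] types.go                                      
     [ ] server.go                                       
     [-] build/                                          
       [ ] handler.toml                                  
       [x] config.html                                   
       [x] helpers.py                                    
       [ ] utils.json                                    
       [ ] worker.c                                      
   [ ] parser.ts                                         


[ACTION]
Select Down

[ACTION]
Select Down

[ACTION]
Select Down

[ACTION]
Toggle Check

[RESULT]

 [-] project/                                            
   [-] models/                                           
     [ ] logger.toml                                     
>    [x] types.go                                        
   [-] build/                                            
     [-] build/                                          
       [x] client.html                                   
       [x] test.toml                                     
       [ ] config.c                                      
     [ ] core/                                           
       [ ] client.c                                      
       [ ] types.go                                      
     [ ] server.go                                       
     [-] build/                                          
       [ ] handler.toml                                  
       [x] config.html                                   
       [x] helpers.py                                    
       [ ] utils.json                                    
       [ ] worker.c                                      
   [ ] parser.ts                                         


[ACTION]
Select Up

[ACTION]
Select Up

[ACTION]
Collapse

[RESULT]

 [-] project/                                            
>  [-] models/                                           
   [-] build/                                            
     [-] build/                                          
       [x] client.html                                   
       [x] test.toml                                     
       [ ] config.c                                      
     [ ] core/                                           
       [ ] client.c                                      
       [ ] types.go                                      
     [ ] server.go                                       
     [-] build/                                          
       [ ] handler.toml                                  
       [x] config.html                                   
       [x] helpers.py                                    
       [ ] utils.json                                    
       [ ] worker.c                                      
   [ ] parser.ts                                         
   [-] core/                                             
     [ ] parser.yaml                                     
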